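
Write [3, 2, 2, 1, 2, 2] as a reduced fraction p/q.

154/45

Fold from the inside: start with 2/1.
  2 + 1/2 = 5/2
  1 + 2/5 = 7/5
  2 + 5/7 = 19/7
  2 + 7/19 = 45/19
  3 + 19/45 = 154/45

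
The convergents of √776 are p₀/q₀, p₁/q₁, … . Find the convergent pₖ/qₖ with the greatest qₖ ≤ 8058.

76049/2730

√776 = [27; 1, 5, 1, 54, …] (period length 4).
Convergents:
  p_0/q_0 = 27/1
  p_1/q_1 = 28/1
  p_2/q_2 = 167/6
  p_3/q_3 = 195/7
  p_4/q_4 = 10697/384
  p_5/q_5 = 10892/391
  p_6/q_6 = 65157/2339
  p_7/q_7 = 76049/2730
  p_8/q_8 = 4171803/149759
q_7 = 2730 ≤ 8058 < 149759 = q_8, so the answer is 76049/2730.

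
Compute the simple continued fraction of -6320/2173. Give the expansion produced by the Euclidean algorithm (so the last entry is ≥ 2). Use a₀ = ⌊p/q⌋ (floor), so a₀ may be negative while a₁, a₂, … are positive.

-6320 = -3*2173 + 199
2173 = 10*199 + 183
199 = 1*183 + 16
183 = 11*16 + 7
16 = 2*7 + 2
7 = 3*2 + 1
2 = 2*1 + 0  (stop)
So -6320/2173 = [-3; 10, 1, 11, 2, 3, 2].

[-3; 10, 1, 11, 2, 3, 2]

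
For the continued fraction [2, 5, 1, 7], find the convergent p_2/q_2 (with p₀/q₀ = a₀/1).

Using pₖ = aₖpₖ₋₁ + pₖ₋₂, qₖ = aₖqₖ₋₁ + qₖ₋₂ (with p₋₁=1, p₋₂=0, q₋₁=0, q₋₂=1):
  k=0: a=2, p=2, q=1
  k=1: a=5, p=11, q=5
  k=2: a=1, p=13, q=6

13/6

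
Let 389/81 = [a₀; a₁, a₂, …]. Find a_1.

389 = 4·81 + 65   →  a_0 = 4
81 = 1·65 + 16   →  a_1 = 1

1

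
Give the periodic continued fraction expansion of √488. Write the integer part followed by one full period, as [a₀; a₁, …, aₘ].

[22; 11, 44]

a₀ = ⌊√488⌋ = 22.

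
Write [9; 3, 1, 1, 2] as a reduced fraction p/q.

167/18

Using pₖ = aₖpₖ₋₁ + pₖ₋₂ and qₖ = aₖqₖ₋₁ + qₖ₋₂:
  k=0: a=9, p=9, q=1
  k=1: a=3, p=28, q=3
  k=2: a=1, p=37, q=4
  k=3: a=1, p=65, q=7
  k=4: a=2, p=167, q=18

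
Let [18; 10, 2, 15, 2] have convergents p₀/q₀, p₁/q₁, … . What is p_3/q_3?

5881/325

Using pₖ = aₖpₖ₋₁ + pₖ₋₂, qₖ = aₖqₖ₋₁ + qₖ₋₂ (with p₋₁=1, p₋₂=0, q₋₁=0, q₋₂=1):
  k=0: a=18, p=18, q=1
  k=1: a=10, p=181, q=10
  k=2: a=2, p=380, q=21
  k=3: a=15, p=5881, q=325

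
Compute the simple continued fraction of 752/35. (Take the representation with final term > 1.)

752 = 21·35 + 17
35 = 2·17 + 1
17 = 17·1 + 0  (stop)
So 752/35 = [21; 2, 17].

[21; 2, 17]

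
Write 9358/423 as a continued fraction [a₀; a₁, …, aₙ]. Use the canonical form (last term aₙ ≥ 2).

[22; 8, 7, 2, 3]

9358 = 22·423 + 52
423 = 8·52 + 7
52 = 7·7 + 3
7 = 2·3 + 1
3 = 3·1 + 0  (stop)
So 9358/423 = [22; 8, 7, 2, 3].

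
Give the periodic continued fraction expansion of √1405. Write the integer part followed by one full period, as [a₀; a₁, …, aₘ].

a₀ = ⌊√1405⌋ = 37.
With m₀=0, d₀=1 and mₖ₊₁ = dₖaₖ − mₖ, dₖ₊₁ = (n − mₖ₊₁²)/dₖ, aₖ₊₁ = ⌊(a₀+mₖ₊₁)/dₖ₊₁⌋:
  k=1: m=37, d=36, a=2
  k=2: m=35, d=5, a=14
  k=3: m=35, d=36, a=2
  k=4: m=37, d=1, a=74
d=1 and a=2a₀=74 at k=4, so the next step gives (m, d) = (37, 36) again — its k=1 value — and the period has length 4.

[37; 2, 14, 2, 74]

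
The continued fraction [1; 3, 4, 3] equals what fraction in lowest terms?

Using pₖ = aₖpₖ₋₁ + pₖ₋₂ and qₖ = aₖqₖ₋₁ + qₖ₋₂:
  k=0: a=1, p=1, q=1
  k=1: a=3, p=4, q=3
  k=2: a=4, p=17, q=13
  k=3: a=3, p=55, q=42

55/42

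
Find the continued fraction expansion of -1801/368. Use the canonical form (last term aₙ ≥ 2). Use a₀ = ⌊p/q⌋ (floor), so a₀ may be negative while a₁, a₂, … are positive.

-1801 = -5·368 + 39
368 = 9·39 + 17
39 = 2·17 + 5
17 = 3·5 + 2
5 = 2·2 + 1
2 = 2·1 + 0  (stop)
So -1801/368 = [-5; 9, 2, 3, 2, 2].

[-5; 9, 2, 3, 2, 2]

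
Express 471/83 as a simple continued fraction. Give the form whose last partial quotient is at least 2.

[5; 1, 2, 13, 2]

471 = 5×83 + 56
83 = 1×56 + 27
56 = 2×27 + 2
27 = 13×2 + 1
2 = 2×1 + 0  (stop)
So 471/83 = [5; 1, 2, 13, 2].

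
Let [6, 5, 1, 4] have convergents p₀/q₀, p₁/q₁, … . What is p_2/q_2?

Using pₖ = aₖpₖ₋₁ + pₖ₋₂, qₖ = aₖqₖ₋₁ + qₖ₋₂ (with p₋₁=1, p₋₂=0, q₋₁=0, q₋₂=1):
  k=0: a=6, p=6, q=1
  k=1: a=5, p=31, q=5
  k=2: a=1, p=37, q=6

37/6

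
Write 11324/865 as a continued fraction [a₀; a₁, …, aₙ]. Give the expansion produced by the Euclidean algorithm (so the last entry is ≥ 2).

[13; 10, 1, 18, 1, 3]

11324 = 13*865 + 79
865 = 10*79 + 75
79 = 1*75 + 4
75 = 18*4 + 3
4 = 1*3 + 1
3 = 3*1 + 0  (stop)
So 11324/865 = [13; 10, 1, 18, 1, 3].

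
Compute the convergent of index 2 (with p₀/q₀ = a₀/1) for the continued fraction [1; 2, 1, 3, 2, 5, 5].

Using pₖ = aₖpₖ₋₁ + pₖ₋₂, qₖ = aₖqₖ₋₁ + qₖ₋₂ (with p₋₁=1, p₋₂=0, q₋₁=0, q₋₂=1):
  k=0: a=1, p=1, q=1
  k=1: a=2, p=3, q=2
  k=2: a=1, p=4, q=3

4/3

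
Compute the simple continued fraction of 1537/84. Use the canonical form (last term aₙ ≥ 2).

[18; 3, 2, 1, 3, 2]

1537 = 18*84 + 25
84 = 3*25 + 9
25 = 2*9 + 7
9 = 1*7 + 2
7 = 3*2 + 1
2 = 2*1 + 0  (stop)
So 1537/84 = [18; 3, 2, 1, 3, 2].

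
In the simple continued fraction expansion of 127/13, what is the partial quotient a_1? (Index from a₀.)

127 = 9·13 + 10   →  a_0 = 9
13 = 1·10 + 3   →  a_1 = 1

1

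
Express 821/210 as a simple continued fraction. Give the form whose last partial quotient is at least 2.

821 = 3×210 + 191
210 = 1×191 + 19
191 = 10×19 + 1
19 = 19×1 + 0  (stop)
So 821/210 = [3; 1, 10, 19].

[3; 1, 10, 19]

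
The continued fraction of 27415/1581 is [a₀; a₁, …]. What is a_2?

27415 = 17·1581 + 538   →  a_0 = 17
1581 = 2·538 + 505   →  a_1 = 2
538 = 1·505 + 33   →  a_2 = 1

1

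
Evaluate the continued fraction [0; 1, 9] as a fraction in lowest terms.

9/10

Using pₖ = aₖpₖ₋₁ + pₖ₋₂ and qₖ = aₖqₖ₋₁ + qₖ₋₂:
  k=0: a=0, p=0, q=1
  k=1: a=1, p=1, q=1
  k=2: a=9, p=9, q=10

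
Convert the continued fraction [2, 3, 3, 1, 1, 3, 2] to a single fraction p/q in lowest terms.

Using pₖ = aₖpₖ₋₁ + pₖ₋₂ and qₖ = aₖqₖ₋₁ + qₖ₋₂:
  k=0: a=2, p=2, q=1
  k=1: a=3, p=7, q=3
  k=2: a=3, p=23, q=10
  k=3: a=1, p=30, q=13
  k=4: a=1, p=53, q=23
  k=5: a=3, p=189, q=82
  k=6: a=2, p=431, q=187

431/187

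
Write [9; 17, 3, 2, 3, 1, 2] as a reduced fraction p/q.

Fold from the inside: start with 2/1.
  1 + 1/2 = 3/2
  3 + 2/3 = 11/3
  2 + 3/11 = 25/11
  3 + 11/25 = 86/25
  17 + 25/86 = 1487/86
  9 + 86/1487 = 13469/1487

13469/1487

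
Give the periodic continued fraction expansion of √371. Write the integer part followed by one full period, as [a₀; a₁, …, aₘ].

[19; 3, 1, 4, 1, 3, 38]

a₀ = ⌊√371⌋ = 19.
With m₀=0, d₀=1 and mₖ₊₁ = dₖaₖ − mₖ, dₖ₊₁ = (n − mₖ₊₁²)/dₖ, aₖ₊₁ = ⌊(a₀+mₖ₊₁)/dₖ₊₁⌋:
  k=1: m=19, d=10, a=3
  k=2: m=11, d=25, a=1
  k=3: m=14, d=7, a=4
  k=4: m=14, d=25, a=1
  k=5: m=11, d=10, a=3
  k=6: m=19, d=1, a=38
d=1 and a=2a₀=38 at k=6, so the next step gives (m, d) = (19, 10) again — its k=1 value — and the period has length 6.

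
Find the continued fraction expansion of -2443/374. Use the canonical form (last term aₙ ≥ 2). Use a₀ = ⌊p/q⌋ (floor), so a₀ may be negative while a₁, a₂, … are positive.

[-7; 2, 7, 3, 2, 3]

-2443 = -7·374 + 175
374 = 2·175 + 24
175 = 7·24 + 7
24 = 3·7 + 3
7 = 2·3 + 1
3 = 3·1 + 0  (stop)
So -2443/374 = [-7; 2, 7, 3, 2, 3].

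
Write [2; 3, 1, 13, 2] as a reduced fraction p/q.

257/114

Fold from the inside: start with 2/1.
  13 + 1/2 = 27/2
  1 + 2/27 = 29/27
  3 + 27/29 = 114/29
  2 + 29/114 = 257/114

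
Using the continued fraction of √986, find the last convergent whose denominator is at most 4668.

49299/1570

√986 = [31; 2, 2, 62, …] (period length 3).
Convergents:
  p_0/q_0 = 31/1
  p_1/q_1 = 63/2
  p_2/q_2 = 157/5
  p_3/q_3 = 9797/312
  p_4/q_4 = 19751/629
  p_5/q_5 = 49299/1570
  p_6/q_6 = 3076289/97969
q_5 = 1570 ≤ 4668 < 97969 = q_6, so the answer is 49299/1570.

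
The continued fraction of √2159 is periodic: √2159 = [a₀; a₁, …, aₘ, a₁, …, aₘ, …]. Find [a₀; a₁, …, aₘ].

a₀ = ⌊√2159⌋ = 46.
With m₀=0, d₀=1 and mₖ₊₁ = dₖaₖ − mₖ, dₖ₊₁ = (n − mₖ₊₁²)/dₖ, aₖ₊₁ = ⌊(a₀+mₖ₊₁)/dₖ₊₁⌋:
  k=1: m=46, d=43, a=2
  k=2: m=40, d=13, a=6
  k=3: m=38, d=55, a=1
  k=4: m=17, d=34, a=1
  k=5: m=17, d=55, a=1
  k=6: m=38, d=13, a=6
  k=7: m=40, d=43, a=2
  k=8: m=46, d=1, a=92
d=1 and a=2a₀=92 at k=8, so the next step gives (m, d) = (46, 43) again — its k=1 value — and the period has length 8.

[46; 2, 6, 1, 1, 1, 6, 2, 92]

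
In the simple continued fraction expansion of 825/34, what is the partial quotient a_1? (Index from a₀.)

3

825 = 24·34 + 9   →  a_0 = 24
34 = 3·9 + 7   →  a_1 = 3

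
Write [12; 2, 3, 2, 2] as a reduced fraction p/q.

485/39

Fold from the inside: start with 2/1.
  2 + 1/2 = 5/2
  3 + 2/5 = 17/5
  2 + 5/17 = 39/17
  12 + 17/39 = 485/39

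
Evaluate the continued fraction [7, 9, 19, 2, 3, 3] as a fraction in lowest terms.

Using pₖ = aₖpₖ₋₁ + pₖ₋₂ and qₖ = aₖqₖ₋₁ + qₖ₋₂:
  k=0: a=7, p=7, q=1
  k=1: a=9, p=64, q=9
  k=2: a=19, p=1223, q=172
  k=3: a=2, p=2510, q=353
  k=4: a=3, p=8753, q=1231
  k=5: a=3, p=28769, q=4046

28769/4046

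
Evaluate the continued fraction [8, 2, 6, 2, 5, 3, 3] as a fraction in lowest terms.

13661/1614

Using pₖ = aₖpₖ₋₁ + pₖ₋₂ and qₖ = aₖqₖ₋₁ + qₖ₋₂:
  k=0: a=8, p=8, q=1
  k=1: a=2, p=17, q=2
  k=2: a=6, p=110, q=13
  k=3: a=2, p=237, q=28
  k=4: a=5, p=1295, q=153
  k=5: a=3, p=4122, q=487
  k=6: a=3, p=13661, q=1614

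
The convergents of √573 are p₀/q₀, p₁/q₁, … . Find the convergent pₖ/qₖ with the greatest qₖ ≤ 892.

18360/767

√573 = [23; 1, 14, 1, 46, …] (period length 4).
Convergents:
  p_0/q_0 = 23/1
  p_1/q_1 = 24/1
  p_2/q_2 = 359/15
  p_3/q_3 = 383/16
  p_4/q_4 = 17977/751
  p_5/q_5 = 18360/767
  p_6/q_6 = 275017/11489
q_5 = 767 ≤ 892 < 11489 = q_6, so the answer is 18360/767.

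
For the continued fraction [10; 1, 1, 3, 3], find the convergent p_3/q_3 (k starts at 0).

Using pₖ = aₖpₖ₋₁ + pₖ₋₂, qₖ = aₖqₖ₋₁ + qₖ₋₂ (with p₋₁=1, p₋₂=0, q₋₁=0, q₋₂=1):
  k=0: a=10, p=10, q=1
  k=1: a=1, p=11, q=1
  k=2: a=1, p=21, q=2
  k=3: a=3, p=74, q=7

74/7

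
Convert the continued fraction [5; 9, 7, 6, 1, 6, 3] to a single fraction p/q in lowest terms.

50389/9862

Fold from the inside: start with 3/1.
  6 + 1/3 = 19/3
  1 + 3/19 = 22/19
  6 + 19/22 = 151/22
  7 + 22/151 = 1079/151
  9 + 151/1079 = 9862/1079
  5 + 1079/9862 = 50389/9862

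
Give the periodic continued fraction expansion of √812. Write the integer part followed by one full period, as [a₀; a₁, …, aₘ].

[28; 2, 56]

a₀ = ⌊√812⌋ = 28.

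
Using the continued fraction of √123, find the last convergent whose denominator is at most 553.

√123 = [11; 11, 22, …] (period length 2).
Convergents:
  p_0/q_0 = 11/1
  p_1/q_1 = 122/11
  p_2/q_2 = 2695/243
  p_3/q_3 = 29767/2684
q_2 = 243 ≤ 553 < 2684 = q_3, so the answer is 2695/243.

2695/243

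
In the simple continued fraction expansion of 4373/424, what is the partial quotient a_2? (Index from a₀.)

4373 = 10·424 + 133   →  a_0 = 10
424 = 3·133 + 25   →  a_1 = 3
133 = 5·25 + 8   →  a_2 = 5

5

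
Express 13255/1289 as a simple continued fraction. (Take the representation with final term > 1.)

[10; 3, 1, 1, 7, 2, 3, 3]

13255 = 10·1289 + 365
1289 = 3·365 + 194
365 = 1·194 + 171
194 = 1·171 + 23
171 = 7·23 + 10
23 = 2·10 + 3
10 = 3·3 + 1
3 = 3·1 + 0  (stop)
So 13255/1289 = [10; 3, 1, 1, 7, 2, 3, 3].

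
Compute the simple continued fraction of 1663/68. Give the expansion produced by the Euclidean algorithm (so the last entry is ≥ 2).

1663 = 24×68 + 31
68 = 2×31 + 6
31 = 5×6 + 1
6 = 6×1 + 0  (stop)
So 1663/68 = [24; 2, 5, 6].

[24; 2, 5, 6]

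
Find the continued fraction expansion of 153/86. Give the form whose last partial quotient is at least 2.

[1; 1, 3, 1, 1, 9]

153 = 1*86 + 67
86 = 1*67 + 19
67 = 3*19 + 10
19 = 1*10 + 9
10 = 1*9 + 1
9 = 9*1 + 0  (stop)
So 153/86 = [1; 1, 3, 1, 1, 9].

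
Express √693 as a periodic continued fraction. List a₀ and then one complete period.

[26; 3, 12, 1, 4, 1, 12, 3, 52]

a₀ = ⌊√693⌋ = 26.
With m₀=0, d₀=1 and mₖ₊₁ = dₖaₖ − mₖ, dₖ₊₁ = (n − mₖ₊₁²)/dₖ, aₖ₊₁ = ⌊(a₀+mₖ₊₁)/dₖ₊₁⌋:
  k=1: m=26, d=17, a=3
  k=2: m=25, d=4, a=12
  k=3: m=23, d=41, a=1
  k=4: m=18, d=9, a=4
  k=5: m=18, d=41, a=1
  k=6: m=23, d=4, a=12
  k=7: m=25, d=17, a=3
  k=8: m=26, d=1, a=52
d=1 and a=2a₀=52 at k=8, so the next step gives (m, d) = (26, 17) again — its k=1 value — and the period has length 8.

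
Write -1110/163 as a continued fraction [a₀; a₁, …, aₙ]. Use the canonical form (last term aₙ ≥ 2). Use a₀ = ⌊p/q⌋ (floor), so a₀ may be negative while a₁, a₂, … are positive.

-1110 = -7*163 + 31
163 = 5*31 + 8
31 = 3*8 + 7
8 = 1*7 + 1
7 = 7*1 + 0  (stop)
So -1110/163 = [-7; 5, 3, 1, 7].

[-7; 5, 3, 1, 7]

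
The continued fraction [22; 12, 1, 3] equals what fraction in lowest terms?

Fold from the inside: start with 3/1.
  1 + 1/3 = 4/3
  12 + 3/4 = 51/4
  22 + 4/51 = 1126/51

1126/51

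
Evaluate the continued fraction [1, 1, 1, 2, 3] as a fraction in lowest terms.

Fold from the inside: start with 3/1.
  2 + 1/3 = 7/3
  1 + 3/7 = 10/7
  1 + 7/10 = 17/10
  1 + 10/17 = 27/17

27/17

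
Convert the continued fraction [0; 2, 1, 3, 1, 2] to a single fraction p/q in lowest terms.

14/39

Fold from the inside: start with 2/1.
  1 + 1/2 = 3/2
  3 + 2/3 = 11/3
  1 + 3/11 = 14/11
  2 + 11/14 = 39/14
  0 + 14/39 = 14/39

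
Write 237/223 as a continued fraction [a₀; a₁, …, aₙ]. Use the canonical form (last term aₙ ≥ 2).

237 = 1*223 + 14
223 = 15*14 + 13
14 = 1*13 + 1
13 = 13*1 + 0  (stop)
So 237/223 = [1; 15, 1, 13].

[1; 15, 1, 13]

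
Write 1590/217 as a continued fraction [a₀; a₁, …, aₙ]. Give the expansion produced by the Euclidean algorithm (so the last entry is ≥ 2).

[7; 3, 17, 1, 3]

1590 = 7*217 + 71
217 = 3*71 + 4
71 = 17*4 + 3
4 = 1*3 + 1
3 = 3*1 + 0  (stop)
So 1590/217 = [7; 3, 17, 1, 3].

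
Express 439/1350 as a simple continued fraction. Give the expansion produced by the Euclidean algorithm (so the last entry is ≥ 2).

439 = 0*1350 + 439
1350 = 3*439 + 33
439 = 13*33 + 10
33 = 3*10 + 3
10 = 3*3 + 1
3 = 3*1 + 0  (stop)
So 439/1350 = [0; 3, 13, 3, 3, 3].

[0; 3, 13, 3, 3, 3]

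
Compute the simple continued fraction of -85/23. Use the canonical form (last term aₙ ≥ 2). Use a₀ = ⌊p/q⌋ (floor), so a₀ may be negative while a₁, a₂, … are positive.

[-4; 3, 3, 2]

-85 = -4·23 + 7
23 = 3·7 + 2
7 = 3·2 + 1
2 = 2·1 + 0  (stop)
So -85/23 = [-4; 3, 3, 2].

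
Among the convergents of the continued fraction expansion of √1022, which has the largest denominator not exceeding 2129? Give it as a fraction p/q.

65440/2047

√1022 = [31; 1, 30, 1, 62, …] (period length 4).
Convergents:
  p_0/q_0 = 31/1
  p_1/q_1 = 32/1
  p_2/q_2 = 991/31
  p_3/q_3 = 1023/32
  p_4/q_4 = 64417/2015
  p_5/q_5 = 65440/2047
  p_6/q_6 = 2027617/63425
q_5 = 2047 ≤ 2129 < 63425 = q_6, so the answer is 65440/2047.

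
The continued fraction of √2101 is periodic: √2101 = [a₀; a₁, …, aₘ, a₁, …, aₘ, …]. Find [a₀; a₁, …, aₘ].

a₀ = ⌊√2101⌋ = 45.
With m₀=0, d₀=1 and mₖ₊₁ = dₖaₖ − mₖ, dₖ₊₁ = (n − mₖ₊₁²)/dₖ, aₖ₊₁ = ⌊(a₀+mₖ₊₁)/dₖ₊₁⌋:
  k=1: m=45, d=76, a=1
  k=2: m=31, d=15, a=5
  k=3: m=44, d=11, a=8
  k=4: m=44, d=15, a=5
  k=5: m=31, d=76, a=1
  k=6: m=45, d=1, a=90
d=1 and a=2a₀=90 at k=6, so the next step gives (m, d) = (45, 76) again — its k=1 value — and the period has length 6.

[45; 1, 5, 8, 5, 1, 90]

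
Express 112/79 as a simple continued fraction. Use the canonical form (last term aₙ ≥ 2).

112 = 1*79 + 33
79 = 2*33 + 13
33 = 2*13 + 7
13 = 1*7 + 6
7 = 1*6 + 1
6 = 6*1 + 0  (stop)
So 112/79 = [1; 2, 2, 1, 1, 6].

[1; 2, 2, 1, 1, 6]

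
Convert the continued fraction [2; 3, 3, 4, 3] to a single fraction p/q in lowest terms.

320/139

Fold from the inside: start with 3/1.
  4 + 1/3 = 13/3
  3 + 3/13 = 42/13
  3 + 13/42 = 139/42
  2 + 42/139 = 320/139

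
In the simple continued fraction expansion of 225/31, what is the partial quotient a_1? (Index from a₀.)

225 = 7·31 + 8   →  a_0 = 7
31 = 3·8 + 7   →  a_1 = 3

3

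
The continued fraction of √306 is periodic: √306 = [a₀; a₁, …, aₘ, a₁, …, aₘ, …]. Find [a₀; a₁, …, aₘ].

a₀ = ⌊√306⌋ = 17.
With m₀=0, d₀=1 and mₖ₊₁ = dₖaₖ − mₖ, dₖ₊₁ = (n − mₖ₊₁²)/dₖ, aₖ₊₁ = ⌊(a₀+mₖ₊₁)/dₖ₊₁⌋:
  k=1: m=17, d=17, a=2
  k=2: m=17, d=1, a=34
d=1 and a=2a₀=34 at k=2, so the next step gives (m, d) = (17, 17) again — its k=1 value — and the period has length 2.

[17; 2, 34]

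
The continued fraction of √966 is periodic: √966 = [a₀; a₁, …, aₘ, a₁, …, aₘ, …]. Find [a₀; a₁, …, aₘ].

[31; 12, 2, 2, 2, 12, 62]

a₀ = ⌊√966⌋ = 31.
With m₀=0, d₀=1 and mₖ₊₁ = dₖaₖ − mₖ, dₖ₊₁ = (n − mₖ₊₁²)/dₖ, aₖ₊₁ = ⌊(a₀+mₖ₊₁)/dₖ₊₁⌋:
  k=1: m=31, d=5, a=12
  k=2: m=29, d=25, a=2
  k=3: m=21, d=21, a=2
  k=4: m=21, d=25, a=2
  k=5: m=29, d=5, a=12
  k=6: m=31, d=1, a=62
d=1 and a=2a₀=62 at k=6, so the next step gives (m, d) = (31, 5) again — its k=1 value — and the period has length 6.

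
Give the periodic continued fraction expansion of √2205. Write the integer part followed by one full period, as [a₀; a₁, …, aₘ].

a₀ = ⌊√2205⌋ = 46.
With m₀=0, d₀=1 and mₖ₊₁ = dₖaₖ − mₖ, dₖ₊₁ = (n − mₖ₊₁²)/dₖ, aₖ₊₁ = ⌊(a₀+mₖ₊₁)/dₖ₊₁⌋:
  k=1: m=46, d=89, a=1
  k=2: m=43, d=4, a=22
  k=3: m=45, d=45, a=2
  k=4: m=45, d=4, a=22
  k=5: m=43, d=89, a=1
  k=6: m=46, d=1, a=92
d=1 and a=2a₀=92 at k=6, so the next step gives (m, d) = (46, 89) again — its k=1 value — and the period has length 6.

[46; 1, 22, 2, 22, 1, 92]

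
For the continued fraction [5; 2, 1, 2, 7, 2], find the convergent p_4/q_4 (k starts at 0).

317/59

Using pₖ = aₖpₖ₋₁ + pₖ₋₂, qₖ = aₖqₖ₋₁ + qₖ₋₂ (with p₋₁=1, p₋₂=0, q₋₁=0, q₋₂=1):
  k=0: a=5, p=5, q=1
  k=1: a=2, p=11, q=2
  k=2: a=1, p=16, q=3
  k=3: a=2, p=43, q=8
  k=4: a=7, p=317, q=59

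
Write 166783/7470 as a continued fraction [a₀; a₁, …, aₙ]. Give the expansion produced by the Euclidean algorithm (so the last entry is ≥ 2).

[22; 3, 17, 3, 15, 3]

166783 = 22×7470 + 2443
7470 = 3×2443 + 141
2443 = 17×141 + 46
141 = 3×46 + 3
46 = 15×3 + 1
3 = 3×1 + 0  (stop)
So 166783/7470 = [22; 3, 17, 3, 15, 3].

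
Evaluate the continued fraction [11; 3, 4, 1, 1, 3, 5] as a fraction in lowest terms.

6153/544

Fold from the inside: start with 5/1.
  3 + 1/5 = 16/5
  1 + 5/16 = 21/16
  1 + 16/21 = 37/21
  4 + 21/37 = 169/37
  3 + 37/169 = 544/169
  11 + 169/544 = 6153/544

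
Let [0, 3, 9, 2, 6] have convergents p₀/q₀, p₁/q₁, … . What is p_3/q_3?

19/59

Using pₖ = aₖpₖ₋₁ + pₖ₋₂, qₖ = aₖqₖ₋₁ + qₖ₋₂ (with p₋₁=1, p₋₂=0, q₋₁=0, q₋₂=1):
  k=0: a=0, p=0, q=1
  k=1: a=3, p=1, q=3
  k=2: a=9, p=9, q=28
  k=3: a=2, p=19, q=59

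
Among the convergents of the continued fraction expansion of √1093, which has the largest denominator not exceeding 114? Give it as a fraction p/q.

1091/33

√1093 = [33; 16, 1, 1, 16, 66, …] (period length 5).
Convergents:
  p_0/q_0 = 33/1
  p_1/q_1 = 529/16
  p_2/q_2 = 562/17
  p_3/q_3 = 1091/33
  p_4/q_4 = 18018/545
q_3 = 33 ≤ 114 < 545 = q_4, so the answer is 1091/33.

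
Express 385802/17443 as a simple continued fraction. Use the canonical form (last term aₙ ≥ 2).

[22; 8, 2, 15, 13, 5]

385802 = 22·17443 + 2056
17443 = 8·2056 + 995
2056 = 2·995 + 66
995 = 15·66 + 5
66 = 13·5 + 1
5 = 5·1 + 0  (stop)
So 385802/17443 = [22; 8, 2, 15, 13, 5].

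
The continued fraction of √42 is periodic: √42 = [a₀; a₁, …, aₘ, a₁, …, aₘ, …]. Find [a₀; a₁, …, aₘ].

a₀ = ⌊√42⌋ = 6.
With m₀=0, d₀=1 and mₖ₊₁ = dₖaₖ − mₖ, dₖ₊₁ = (n − mₖ₊₁²)/dₖ, aₖ₊₁ = ⌊(a₀+mₖ₊₁)/dₖ₊₁⌋:
  k=1: m=6, d=6, a=2
  k=2: m=6, d=1, a=12
d=1 and a=2a₀=12 at k=2, so the next step gives (m, d) = (6, 6) again — its k=1 value — and the period has length 2.

[6; 2, 12]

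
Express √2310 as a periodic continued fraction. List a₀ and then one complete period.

a₀ = ⌊√2310⌋ = 48.
With m₀=0, d₀=1 and mₖ₊₁ = dₖaₖ − mₖ, dₖ₊₁ = (n − mₖ₊₁²)/dₖ, aₖ₊₁ = ⌊(a₀+mₖ₊₁)/dₖ₊₁⌋:
  k=1: m=48, d=6, a=16
  k=2: m=48, d=1, a=96
d=1 and a=2a₀=96 at k=2, so the next step gives (m, d) = (48, 6) again — its k=1 value — and the period has length 2.

[48; 16, 96]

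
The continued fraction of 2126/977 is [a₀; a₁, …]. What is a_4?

2126 = 2·977 + 172   →  a_0 = 2
977 = 5·172 + 117   →  a_1 = 5
172 = 1·117 + 55   →  a_2 = 1
117 = 2·55 + 7   →  a_3 = 2
55 = 7·7 + 6   →  a_4 = 7

7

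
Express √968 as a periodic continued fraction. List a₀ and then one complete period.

a₀ = ⌊√968⌋ = 31.
With m₀=0, d₀=1 and mₖ₊₁ = dₖaₖ − mₖ, dₖ₊₁ = (n − mₖ₊₁²)/dₖ, aₖ₊₁ = ⌊(a₀+mₖ₊₁)/dₖ₊₁⌋:
  k=1: m=31, d=7, a=8
  k=2: m=25, d=49, a=1
  k=3: m=24, d=8, a=6
  k=4: m=24, d=49, a=1
  k=5: m=25, d=7, a=8
  k=6: m=31, d=1, a=62
d=1 and a=2a₀=62 at k=6, so the next step gives (m, d) = (31, 7) again — its k=1 value — and the period has length 6.

[31; 8, 1, 6, 1, 8, 62]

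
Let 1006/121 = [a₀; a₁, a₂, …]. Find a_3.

2

1006 = 8·121 + 38   →  a_0 = 8
121 = 3·38 + 7   →  a_1 = 3
38 = 5·7 + 3   →  a_2 = 5
7 = 2·3 + 1   →  a_3 = 2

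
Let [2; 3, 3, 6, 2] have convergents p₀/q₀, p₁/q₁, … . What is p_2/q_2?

23/10

Using pₖ = aₖpₖ₋₁ + pₖ₋₂, qₖ = aₖqₖ₋₁ + qₖ₋₂ (with p₋₁=1, p₋₂=0, q₋₁=0, q₋₂=1):
  k=0: a=2, p=2, q=1
  k=1: a=3, p=7, q=3
  k=2: a=3, p=23, q=10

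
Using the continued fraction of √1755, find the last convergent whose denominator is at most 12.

√1755 = [41; 1, 8, 3, 8, 1, 82, …] (period length 6).
Convergents:
  p_0/q_0 = 41/1
  p_1/q_1 = 42/1
  p_2/q_2 = 377/9
  p_3/q_3 = 1173/28
q_2 = 9 ≤ 12 < 28 = q_3, so the answer is 377/9.

377/9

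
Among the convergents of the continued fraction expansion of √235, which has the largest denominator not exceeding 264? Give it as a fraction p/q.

√235 = [15; 3, 30, …] (period length 2).
Convergents:
  p_0/q_0 = 15/1
  p_1/q_1 = 46/3
  p_2/q_2 = 1395/91
  p_3/q_3 = 4231/276
q_2 = 91 ≤ 264 < 276 = q_3, so the answer is 1395/91.

1395/91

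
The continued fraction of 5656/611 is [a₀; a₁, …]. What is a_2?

5656 = 9·611 + 157   →  a_0 = 9
611 = 3·157 + 140   →  a_1 = 3
157 = 1·140 + 17   →  a_2 = 1

1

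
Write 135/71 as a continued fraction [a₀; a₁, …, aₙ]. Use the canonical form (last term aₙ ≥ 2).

135 = 1·71 + 64
71 = 1·64 + 7
64 = 9·7 + 1
7 = 7·1 + 0  (stop)
So 135/71 = [1; 1, 9, 7].

[1; 1, 9, 7]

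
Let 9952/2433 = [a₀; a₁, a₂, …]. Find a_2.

9952 = 4·2433 + 220   →  a_0 = 4
2433 = 11·220 + 13   →  a_1 = 11
220 = 16·13 + 12   →  a_2 = 16

16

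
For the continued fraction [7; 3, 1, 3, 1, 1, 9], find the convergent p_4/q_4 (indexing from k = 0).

Using pₖ = aₖpₖ₋₁ + pₖ₋₂, qₖ = aₖqₖ₋₁ + qₖ₋₂ (with p₋₁=1, p₋₂=0, q₋₁=0, q₋₂=1):
  k=0: a=7, p=7, q=1
  k=1: a=3, p=22, q=3
  k=2: a=1, p=29, q=4
  k=3: a=3, p=109, q=15
  k=4: a=1, p=138, q=19

138/19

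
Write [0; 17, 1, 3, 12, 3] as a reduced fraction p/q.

151/2681

Using pₖ = aₖpₖ₋₁ + pₖ₋₂ and qₖ = aₖqₖ₋₁ + qₖ₋₂:
  k=0: a=0, p=0, q=1
  k=1: a=17, p=1, q=17
  k=2: a=1, p=1, q=18
  k=3: a=3, p=4, q=71
  k=4: a=12, p=49, q=870
  k=5: a=3, p=151, q=2681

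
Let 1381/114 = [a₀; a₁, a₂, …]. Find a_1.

8

1381 = 12·114 + 13   →  a_0 = 12
114 = 8·13 + 10   →  a_1 = 8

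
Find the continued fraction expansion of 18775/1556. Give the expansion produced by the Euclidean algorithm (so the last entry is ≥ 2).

18775 = 12×1556 + 103
1556 = 15×103 + 11
103 = 9×11 + 4
11 = 2×4 + 3
4 = 1×3 + 1
3 = 3×1 + 0  (stop)
So 18775/1556 = [12; 15, 9, 2, 1, 3].

[12; 15, 9, 2, 1, 3]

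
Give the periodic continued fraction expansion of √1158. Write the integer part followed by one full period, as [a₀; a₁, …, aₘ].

[34; 34, 68]

a₀ = ⌊√1158⌋ = 34.
With m₀=0, d₀=1 and mₖ₊₁ = dₖaₖ − mₖ, dₖ₊₁ = (n − mₖ₊₁²)/dₖ, aₖ₊₁ = ⌊(a₀+mₖ₊₁)/dₖ₊₁⌋:
  k=1: m=34, d=2, a=34
  k=2: m=34, d=1, a=68
d=1 and a=2a₀=68 at k=2, so the next step gives (m, d) = (34, 2) again — its k=1 value — and the period has length 2.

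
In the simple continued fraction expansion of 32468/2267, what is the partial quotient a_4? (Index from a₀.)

32468 = 14·2267 + 730   →  a_0 = 14
2267 = 3·730 + 77   →  a_1 = 3
730 = 9·77 + 37   →  a_2 = 9
77 = 2·37 + 3   →  a_3 = 2
37 = 12·3 + 1   →  a_4 = 12

12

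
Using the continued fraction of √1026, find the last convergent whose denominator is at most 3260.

√1026 = [32; 32, 64, …] (period length 2).
Convergents:
  p_0/q_0 = 32/1
  p_1/q_1 = 1025/32
  p_2/q_2 = 65632/2049
  p_3/q_3 = 2101249/65600
q_2 = 2049 ≤ 3260 < 65600 = q_3, so the answer is 65632/2049.

65632/2049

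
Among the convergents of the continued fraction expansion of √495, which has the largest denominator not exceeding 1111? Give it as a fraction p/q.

15841/712

√495 = [22; 4, 44, …] (period length 2).
Convergents:
  p_0/q_0 = 22/1
  p_1/q_1 = 89/4
  p_2/q_2 = 3938/177
  p_3/q_3 = 15841/712
  p_4/q_4 = 700942/31505
q_3 = 712 ≤ 1111 < 31505 = q_4, so the answer is 15841/712.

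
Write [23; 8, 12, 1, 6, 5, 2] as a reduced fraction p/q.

Using pₖ = aₖpₖ₋₁ + pₖ₋₂ and qₖ = aₖqₖ₋₁ + qₖ₋₂:
  k=0: a=23, p=23, q=1
  k=1: a=8, p=185, q=8
  k=2: a=12, p=2243, q=97
  k=3: a=1, p=2428, q=105
  k=4: a=6, p=16811, q=727
  k=5: a=5, p=86483, q=3740
  k=6: a=2, p=189777, q=8207

189777/8207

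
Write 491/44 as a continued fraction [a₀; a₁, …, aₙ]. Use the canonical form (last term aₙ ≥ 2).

[11; 6, 3, 2]

491 = 11×44 + 7
44 = 6×7 + 2
7 = 3×2 + 1
2 = 2×1 + 0  (stop)
So 491/44 = [11; 6, 3, 2].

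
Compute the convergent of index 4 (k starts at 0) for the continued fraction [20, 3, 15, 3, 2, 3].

6667/328

Using pₖ = aₖpₖ₋₁ + pₖ₋₂, qₖ = aₖqₖ₋₁ + qₖ₋₂ (with p₋₁=1, p₋₂=0, q₋₁=0, q₋₂=1):
  k=0: a=20, p=20, q=1
  k=1: a=3, p=61, q=3
  k=2: a=15, p=935, q=46
  k=3: a=3, p=2866, q=141
  k=4: a=2, p=6667, q=328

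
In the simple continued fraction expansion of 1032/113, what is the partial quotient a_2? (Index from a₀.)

1

1032 = 9·113 + 15   →  a_0 = 9
113 = 7·15 + 8   →  a_1 = 7
15 = 1·8 + 7   →  a_2 = 1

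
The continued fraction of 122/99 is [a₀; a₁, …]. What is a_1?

122 = 1·99 + 23   →  a_0 = 1
99 = 4·23 + 7   →  a_1 = 4

4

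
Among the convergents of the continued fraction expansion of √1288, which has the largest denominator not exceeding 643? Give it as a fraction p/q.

22897/638

√1288 = [35; 1, 7, 1, 70, …] (period length 4).
Convergents:
  p_0/q_0 = 35/1
  p_1/q_1 = 36/1
  p_2/q_2 = 287/8
  p_3/q_3 = 323/9
  p_4/q_4 = 22897/638
  p_5/q_5 = 23220/647
q_4 = 638 ≤ 643 < 647 = q_5, so the answer is 22897/638.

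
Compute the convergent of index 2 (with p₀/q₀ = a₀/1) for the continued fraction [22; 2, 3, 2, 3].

157/7

Using pₖ = aₖpₖ₋₁ + pₖ₋₂, qₖ = aₖqₖ₋₁ + qₖ₋₂ (with p₋₁=1, p₋₂=0, q₋₁=0, q₋₂=1):
  k=0: a=22, p=22, q=1
  k=1: a=2, p=45, q=2
  k=2: a=3, p=157, q=7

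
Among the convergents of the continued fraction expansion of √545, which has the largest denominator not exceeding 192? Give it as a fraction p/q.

√545 = [23; 2, 1, 8, 1, 2, 46, …] (period length 6).
Convergents:
  p_0/q_0 = 23/1
  p_1/q_1 = 47/2
  p_2/q_2 = 70/3
  p_3/q_3 = 607/26
  p_4/q_4 = 677/29
  p_5/q_5 = 1961/84
  p_6/q_6 = 90883/3893
q_5 = 84 ≤ 192 < 3893 = q_6, so the answer is 1961/84.

1961/84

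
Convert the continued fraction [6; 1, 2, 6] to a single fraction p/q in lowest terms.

Using pₖ = aₖpₖ₋₁ + pₖ₋₂ and qₖ = aₖqₖ₋₁ + qₖ₋₂:
  k=0: a=6, p=6, q=1
  k=1: a=1, p=7, q=1
  k=2: a=2, p=20, q=3
  k=3: a=6, p=127, q=19

127/19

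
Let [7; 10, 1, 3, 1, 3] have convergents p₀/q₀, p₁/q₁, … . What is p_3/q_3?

305/43

Using pₖ = aₖpₖ₋₁ + pₖ₋₂, qₖ = aₖqₖ₋₁ + qₖ₋₂ (with p₋₁=1, p₋₂=0, q₋₁=0, q₋₂=1):
  k=0: a=7, p=7, q=1
  k=1: a=10, p=71, q=10
  k=2: a=1, p=78, q=11
  k=3: a=3, p=305, q=43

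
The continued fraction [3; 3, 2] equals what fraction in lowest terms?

23/7

Using pₖ = aₖpₖ₋₁ + pₖ₋₂ and qₖ = aₖqₖ₋₁ + qₖ₋₂:
  k=0: a=3, p=3, q=1
  k=1: a=3, p=10, q=3
  k=2: a=2, p=23, q=7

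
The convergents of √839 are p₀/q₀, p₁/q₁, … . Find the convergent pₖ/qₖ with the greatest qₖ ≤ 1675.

√839 = [28; 1, 27, 1, 56, …] (period length 4).
Convergents:
  p_0/q_0 = 28/1
  p_1/q_1 = 29/1
  p_2/q_2 = 811/28
  p_3/q_3 = 840/29
  p_4/q_4 = 47851/1652
  p_5/q_5 = 48691/1681
q_4 = 1652 ≤ 1675 < 1681 = q_5, so the answer is 47851/1652.

47851/1652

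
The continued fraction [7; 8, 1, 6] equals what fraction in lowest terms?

Fold from the inside: start with 6/1.
  1 + 1/6 = 7/6
  8 + 6/7 = 62/7
  7 + 7/62 = 441/62

441/62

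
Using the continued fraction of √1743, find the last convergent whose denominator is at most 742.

√1743 = [41; 1, 2, 1, 82, …] (period length 4).
Convergents:
  p_0/q_0 = 41/1
  p_1/q_1 = 42/1
  p_2/q_2 = 125/3
  p_3/q_3 = 167/4
  p_4/q_4 = 13819/331
  p_5/q_5 = 13986/335
  p_6/q_6 = 41791/1001
q_5 = 335 ≤ 742 < 1001 = q_6, so the answer is 13986/335.

13986/335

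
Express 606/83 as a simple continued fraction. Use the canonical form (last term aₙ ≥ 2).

[7; 3, 3, 8]

606 = 7*83 + 25
83 = 3*25 + 8
25 = 3*8 + 1
8 = 8*1 + 0  (stop)
So 606/83 = [7; 3, 3, 8].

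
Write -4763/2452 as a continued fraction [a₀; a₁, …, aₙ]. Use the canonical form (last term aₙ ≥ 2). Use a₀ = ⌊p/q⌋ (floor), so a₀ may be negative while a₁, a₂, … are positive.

-4763 = -2*2452 + 141
2452 = 17*141 + 55
141 = 2*55 + 31
55 = 1*31 + 24
31 = 1*24 + 7
24 = 3*7 + 3
7 = 2*3 + 1
3 = 3*1 + 0  (stop)
So -4763/2452 = [-2; 17, 2, 1, 1, 3, 2, 3].

[-2; 17, 2, 1, 1, 3, 2, 3]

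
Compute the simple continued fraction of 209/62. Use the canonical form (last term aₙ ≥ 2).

[3; 2, 1, 2, 3, 2]

209 = 3·62 + 23
62 = 2·23 + 16
23 = 1·16 + 7
16 = 2·7 + 2
7 = 3·2 + 1
2 = 2·1 + 0  (stop)
So 209/62 = [3; 2, 1, 2, 3, 2].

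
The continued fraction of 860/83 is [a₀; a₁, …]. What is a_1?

2

860 = 10·83 + 30   →  a_0 = 10
83 = 2·30 + 23   →  a_1 = 2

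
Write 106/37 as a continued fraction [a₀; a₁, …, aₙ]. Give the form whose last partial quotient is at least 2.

[2; 1, 6, 2, 2]

106 = 2·37 + 32
37 = 1·32 + 5
32 = 6·5 + 2
5 = 2·2 + 1
2 = 2·1 + 0  (stop)
So 106/37 = [2; 1, 6, 2, 2].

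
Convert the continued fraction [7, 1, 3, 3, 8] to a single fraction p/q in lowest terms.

Fold from the inside: start with 8/1.
  3 + 1/8 = 25/8
  3 + 8/25 = 83/25
  1 + 25/83 = 108/83
  7 + 83/108 = 839/108

839/108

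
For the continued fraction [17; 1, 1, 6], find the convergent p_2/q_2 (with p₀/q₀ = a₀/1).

Using pₖ = aₖpₖ₋₁ + pₖ₋₂, qₖ = aₖqₖ₋₁ + qₖ₋₂ (with p₋₁=1, p₋₂=0, q₋₁=0, q₋₂=1):
  k=0: a=17, p=17, q=1
  k=1: a=1, p=18, q=1
  k=2: a=1, p=35, q=2

35/2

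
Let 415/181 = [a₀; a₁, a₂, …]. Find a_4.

415 = 2·181 + 53   →  a_0 = 2
181 = 3·53 + 22   →  a_1 = 3
53 = 2·22 + 9   →  a_2 = 2
22 = 2·9 + 4   →  a_3 = 2
9 = 2·4 + 1   →  a_4 = 2

2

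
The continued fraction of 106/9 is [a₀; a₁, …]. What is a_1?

1

106 = 11·9 + 7   →  a_0 = 11
9 = 1·7 + 2   →  a_1 = 1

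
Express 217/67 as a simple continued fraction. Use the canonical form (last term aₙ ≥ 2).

[3; 4, 5, 3]

217 = 3*67 + 16
67 = 4*16 + 3
16 = 5*3 + 1
3 = 3*1 + 0  (stop)
So 217/67 = [3; 4, 5, 3].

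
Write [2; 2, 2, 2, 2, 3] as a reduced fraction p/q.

239/99

Fold from the inside: start with 3/1.
  2 + 1/3 = 7/3
  2 + 3/7 = 17/7
  2 + 7/17 = 41/17
  2 + 17/41 = 99/41
  2 + 41/99 = 239/99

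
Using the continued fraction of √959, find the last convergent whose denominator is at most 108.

960/31

√959 = [30; 1, 29, 1, 60, …] (period length 4).
Convergents:
  p_0/q_0 = 30/1
  p_1/q_1 = 31/1
  p_2/q_2 = 929/30
  p_3/q_3 = 960/31
  p_4/q_4 = 58529/1890
q_3 = 31 ≤ 108 < 1890 = q_4, so the answer is 960/31.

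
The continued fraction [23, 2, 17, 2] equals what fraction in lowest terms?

1691/72

Using pₖ = aₖpₖ₋₁ + pₖ₋₂ and qₖ = aₖqₖ₋₁ + qₖ₋₂:
  k=0: a=23, p=23, q=1
  k=1: a=2, p=47, q=2
  k=2: a=17, p=822, q=35
  k=3: a=2, p=1691, q=72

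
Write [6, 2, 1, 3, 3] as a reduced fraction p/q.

229/36

Using pₖ = aₖpₖ₋₁ + pₖ₋₂ and qₖ = aₖqₖ₋₁ + qₖ₋₂:
  k=0: a=6, p=6, q=1
  k=1: a=2, p=13, q=2
  k=2: a=1, p=19, q=3
  k=3: a=3, p=70, q=11
  k=4: a=3, p=229, q=36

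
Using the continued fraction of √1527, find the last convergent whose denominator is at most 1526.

39663/1015

√1527 = [39; 13, 78, …] (period length 2).
Convergents:
  p_0/q_0 = 39/1
  p_1/q_1 = 508/13
  p_2/q_2 = 39663/1015
  p_3/q_3 = 516127/13208
q_2 = 1015 ≤ 1526 < 13208 = q_3, so the answer is 39663/1015.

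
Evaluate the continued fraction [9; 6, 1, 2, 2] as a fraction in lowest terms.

Fold from the inside: start with 2/1.
  2 + 1/2 = 5/2
  1 + 2/5 = 7/5
  6 + 5/7 = 47/7
  9 + 7/47 = 430/47

430/47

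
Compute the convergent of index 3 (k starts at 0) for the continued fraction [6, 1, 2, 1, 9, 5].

27/4

Using pₖ = aₖpₖ₋₁ + pₖ₋₂, qₖ = aₖqₖ₋₁ + qₖ₋₂ (with p₋₁=1, p₋₂=0, q₋₁=0, q₋₂=1):
  k=0: a=6, p=6, q=1
  k=1: a=1, p=7, q=1
  k=2: a=2, p=20, q=3
  k=3: a=1, p=27, q=4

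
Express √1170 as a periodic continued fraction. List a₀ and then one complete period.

a₀ = ⌊√1170⌋ = 34.
With m₀=0, d₀=1 and mₖ₊₁ = dₖaₖ − mₖ, dₖ₊₁ = (n − mₖ₊₁²)/dₖ, aₖ₊₁ = ⌊(a₀+mₖ₊₁)/dₖ₊₁⌋:
  k=1: m=34, d=14, a=4
  k=2: m=22, d=49, a=1
  k=3: m=27, d=9, a=6
  k=4: m=27, d=49, a=1
  k=5: m=22, d=14, a=4
  k=6: m=34, d=1, a=68
d=1 and a=2a₀=68 at k=6, so the next step gives (m, d) = (34, 14) again — its k=1 value — and the period has length 6.

[34; 4, 1, 6, 1, 4, 68]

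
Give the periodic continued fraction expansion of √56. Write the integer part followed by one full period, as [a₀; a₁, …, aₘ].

a₀ = ⌊√56⌋ = 7.
With m₀=0, d₀=1 and mₖ₊₁ = dₖaₖ − mₖ, dₖ₊₁ = (n − mₖ₊₁²)/dₖ, aₖ₊₁ = ⌊(a₀+mₖ₊₁)/dₖ₊₁⌋:
  k=1: m=7, d=7, a=2
  k=2: m=7, d=1, a=14
d=1 and a=2a₀=14 at k=2, so the next step gives (m, d) = (7, 7) again — its k=1 value — and the period has length 2.

[7; 2, 14]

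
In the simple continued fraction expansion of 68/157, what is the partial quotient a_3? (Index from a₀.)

68 = 0·157 + 68   →  a_0 = 0
157 = 2·68 + 21   →  a_1 = 2
68 = 3·21 + 5   →  a_2 = 3
21 = 4·5 + 1   →  a_3 = 4

4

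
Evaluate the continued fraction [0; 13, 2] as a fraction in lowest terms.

Using pₖ = aₖpₖ₋₁ + pₖ₋₂ and qₖ = aₖqₖ₋₁ + qₖ₋₂:
  k=0: a=0, p=0, q=1
  k=1: a=13, p=1, q=13
  k=2: a=2, p=2, q=27

2/27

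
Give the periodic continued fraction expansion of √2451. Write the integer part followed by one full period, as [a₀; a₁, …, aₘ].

a₀ = ⌊√2451⌋ = 49.
With m₀=0, d₀=1 and mₖ₊₁ = dₖaₖ − mₖ, dₖ₊₁ = (n − mₖ₊₁²)/dₖ, aₖ₊₁ = ⌊(a₀+mₖ₊₁)/dₖ₊₁⌋:
  k=1: m=49, d=50, a=1
  k=2: m=1, d=49, a=1
  k=3: m=48, d=3, a=32
  k=4: m=48, d=49, a=1
  k=5: m=1, d=50, a=1
  k=6: m=49, d=1, a=98
d=1 and a=2a₀=98 at k=6, so the next step gives (m, d) = (49, 50) again — its k=1 value — and the period has length 6.

[49; 1, 1, 32, 1, 1, 98]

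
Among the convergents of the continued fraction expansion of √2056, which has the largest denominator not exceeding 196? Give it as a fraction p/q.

√2056 = [45; 2, 1, 10, 1, 2, 90, …] (period length 6).
Convergents:
  p_0/q_0 = 45/1
  p_1/q_1 = 91/2
  p_2/q_2 = 136/3
  p_3/q_3 = 1451/32
  p_4/q_4 = 1587/35
  p_5/q_5 = 4625/102
  p_6/q_6 = 417837/9215
q_5 = 102 ≤ 196 < 9215 = q_6, so the answer is 4625/102.

4625/102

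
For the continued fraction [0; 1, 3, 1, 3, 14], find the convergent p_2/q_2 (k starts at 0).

Using pₖ = aₖpₖ₋₁ + pₖ₋₂, qₖ = aₖqₖ₋₁ + qₖ₋₂ (with p₋₁=1, p₋₂=0, q₋₁=0, q₋₂=1):
  k=0: a=0, p=0, q=1
  k=1: a=1, p=1, q=1
  k=2: a=3, p=3, q=4

3/4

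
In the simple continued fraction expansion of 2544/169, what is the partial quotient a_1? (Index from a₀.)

18

2544 = 15·169 + 9   →  a_0 = 15
169 = 18·9 + 7   →  a_1 = 18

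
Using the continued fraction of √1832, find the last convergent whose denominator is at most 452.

18362/429

√1832 = [42; 1, 4, 21, 4, 1, 84, …] (period length 6).
Convergents:
  p_0/q_0 = 42/1
  p_1/q_1 = 43/1
  p_2/q_2 = 214/5
  p_3/q_3 = 4537/106
  p_4/q_4 = 18362/429
  p_5/q_5 = 22899/535
q_4 = 429 ≤ 452 < 535 = q_5, so the answer is 18362/429.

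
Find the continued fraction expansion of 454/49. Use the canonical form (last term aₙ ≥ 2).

454 = 9*49 + 13
49 = 3*13 + 10
13 = 1*10 + 3
10 = 3*3 + 1
3 = 3*1 + 0  (stop)
So 454/49 = [9; 3, 1, 3, 3].

[9; 3, 1, 3, 3]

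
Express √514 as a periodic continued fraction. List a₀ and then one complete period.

[22; 1, 2, 22, 2, 1, 44]

a₀ = ⌊√514⌋ = 22.
With m₀=0, d₀=1 and mₖ₊₁ = dₖaₖ − mₖ, dₖ₊₁ = (n − mₖ₊₁²)/dₖ, aₖ₊₁ = ⌊(a₀+mₖ₊₁)/dₖ₊₁⌋:
  k=1: m=22, d=30, a=1
  k=2: m=8, d=15, a=2
  k=3: m=22, d=2, a=22
  k=4: m=22, d=15, a=2
  k=5: m=8, d=30, a=1
  k=6: m=22, d=1, a=44
d=1 and a=2a₀=44 at k=6, so the next step gives (m, d) = (22, 30) again — its k=1 value — and the period has length 6.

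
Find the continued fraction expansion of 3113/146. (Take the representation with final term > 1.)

3113 = 21*146 + 47
146 = 3*47 + 5
47 = 9*5 + 2
5 = 2*2 + 1
2 = 2*1 + 0  (stop)
So 3113/146 = [21; 3, 9, 2, 2].

[21; 3, 9, 2, 2]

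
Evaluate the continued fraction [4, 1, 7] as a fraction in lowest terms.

Using pₖ = aₖpₖ₋₁ + pₖ₋₂ and qₖ = aₖqₖ₋₁ + qₖ₋₂:
  k=0: a=4, p=4, q=1
  k=1: a=1, p=5, q=1
  k=2: a=7, p=39, q=8

39/8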